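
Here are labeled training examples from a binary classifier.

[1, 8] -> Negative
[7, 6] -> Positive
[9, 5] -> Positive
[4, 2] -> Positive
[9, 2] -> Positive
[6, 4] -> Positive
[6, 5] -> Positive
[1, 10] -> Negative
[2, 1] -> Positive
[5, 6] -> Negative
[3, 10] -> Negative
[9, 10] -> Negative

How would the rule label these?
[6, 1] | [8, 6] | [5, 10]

One predicate separates the groups cleanly: first > second.

Positive, Positive, Negative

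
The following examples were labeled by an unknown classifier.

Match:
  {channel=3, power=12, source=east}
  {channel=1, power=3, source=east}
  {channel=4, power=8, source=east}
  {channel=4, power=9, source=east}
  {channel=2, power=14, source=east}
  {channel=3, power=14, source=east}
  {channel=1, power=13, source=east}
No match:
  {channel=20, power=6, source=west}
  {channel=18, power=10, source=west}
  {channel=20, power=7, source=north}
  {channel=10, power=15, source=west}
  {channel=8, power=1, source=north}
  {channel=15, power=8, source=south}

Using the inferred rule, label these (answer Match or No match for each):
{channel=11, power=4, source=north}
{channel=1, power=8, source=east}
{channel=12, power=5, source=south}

No match, Match, No match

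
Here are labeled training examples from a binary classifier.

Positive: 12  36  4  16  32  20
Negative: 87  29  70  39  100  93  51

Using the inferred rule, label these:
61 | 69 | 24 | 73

Negative, Negative, Positive, Negative

Every 'Positive' example satisfies: even AND at most 36. None of the 'Negative' examples do.
61: 61 is odd, 61 > 36 — does not pass, so Negative. 69: 69 is odd, 69 > 36 — does not pass, so Negative. 24: 24 is even, 24 ≤ 36 — checks out, so Positive. 73: 73 is odd, 73 > 36 — does not pass, so Negative.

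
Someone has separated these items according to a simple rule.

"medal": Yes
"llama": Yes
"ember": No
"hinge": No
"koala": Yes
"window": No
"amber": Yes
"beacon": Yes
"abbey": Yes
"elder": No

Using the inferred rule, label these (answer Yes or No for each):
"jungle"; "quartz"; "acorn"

'Yes' ⟺ contains 'a'.
"jungle" — no 'a', hence No. "quartz" — has 'a', hence Yes. "acorn" — has 'a', hence Yes.

No, Yes, Yes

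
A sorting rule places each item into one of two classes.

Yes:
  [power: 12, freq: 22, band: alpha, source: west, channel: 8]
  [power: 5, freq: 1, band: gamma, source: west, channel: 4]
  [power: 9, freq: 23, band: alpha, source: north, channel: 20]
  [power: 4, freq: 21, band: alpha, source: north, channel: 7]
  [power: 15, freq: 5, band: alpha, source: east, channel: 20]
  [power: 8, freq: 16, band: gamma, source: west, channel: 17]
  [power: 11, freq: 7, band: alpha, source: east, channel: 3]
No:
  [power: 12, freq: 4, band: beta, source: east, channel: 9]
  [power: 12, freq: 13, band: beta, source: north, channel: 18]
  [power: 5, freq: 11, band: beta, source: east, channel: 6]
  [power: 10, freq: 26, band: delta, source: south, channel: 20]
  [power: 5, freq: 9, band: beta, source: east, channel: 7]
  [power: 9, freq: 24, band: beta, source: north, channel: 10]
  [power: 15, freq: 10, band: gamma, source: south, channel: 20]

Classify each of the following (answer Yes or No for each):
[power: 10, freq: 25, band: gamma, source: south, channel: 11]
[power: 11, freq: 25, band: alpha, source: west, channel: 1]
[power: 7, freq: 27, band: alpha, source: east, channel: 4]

Rule: source is west OR band is alpha. This holds for each 'Yes' example and fails for each 'No' one.
[power: 10, freq: 25, band: gamma, source: south, channel: 11]: source is south, band is gamma, fails this test → No.
[power: 11, freq: 25, band: alpha, source: west, channel: 1]: source is west, band is alpha, checks out → Yes.
[power: 7, freq: 27, band: alpha, source: east, channel: 4]: source is east, band is alpha, checks out → Yes.

No, Yes, Yes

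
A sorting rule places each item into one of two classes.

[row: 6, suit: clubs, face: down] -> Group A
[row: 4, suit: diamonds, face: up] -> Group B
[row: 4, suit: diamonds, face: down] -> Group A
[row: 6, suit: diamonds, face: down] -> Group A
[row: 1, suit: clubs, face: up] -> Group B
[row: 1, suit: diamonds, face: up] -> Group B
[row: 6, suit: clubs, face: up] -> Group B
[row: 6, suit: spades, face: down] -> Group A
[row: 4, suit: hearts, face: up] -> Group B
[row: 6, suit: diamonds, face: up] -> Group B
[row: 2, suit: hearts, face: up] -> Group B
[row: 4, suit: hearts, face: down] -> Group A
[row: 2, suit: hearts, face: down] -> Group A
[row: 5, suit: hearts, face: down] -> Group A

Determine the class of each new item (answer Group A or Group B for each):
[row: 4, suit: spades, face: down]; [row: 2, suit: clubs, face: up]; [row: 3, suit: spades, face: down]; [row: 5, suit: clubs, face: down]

Group A, Group B, Group A, Group A

Checking candidate rules against both groups, what survives is: face is down.
[row: 4, suit: spades, face: down] → face is down → Group A.
[row: 2, suit: clubs, face: up] → face is up → Group B.
[row: 3, suit: spades, face: down] → face is down → Group A.
[row: 5, suit: clubs, face: down] → face is down → Group A.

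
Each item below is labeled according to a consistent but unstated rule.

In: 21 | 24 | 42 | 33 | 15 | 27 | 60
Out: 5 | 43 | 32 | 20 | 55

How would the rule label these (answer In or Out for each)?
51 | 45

In, In

The simplest hypothesis consistent with all the labels is: multiple of 3.
In: 51, since 51 = 3·17.
In: 45, since 45 = 3·15.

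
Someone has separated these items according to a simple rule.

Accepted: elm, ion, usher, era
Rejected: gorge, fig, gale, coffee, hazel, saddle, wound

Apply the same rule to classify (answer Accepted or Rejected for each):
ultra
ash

Looking at the examples, the only property every 'Accepted' case has and every 'Rejected' case lacks is: starts with a vowel.
Accepted: ultra, since starts with 'u'. Accepted: ash, since starts with 'a'.

Accepted, Accepted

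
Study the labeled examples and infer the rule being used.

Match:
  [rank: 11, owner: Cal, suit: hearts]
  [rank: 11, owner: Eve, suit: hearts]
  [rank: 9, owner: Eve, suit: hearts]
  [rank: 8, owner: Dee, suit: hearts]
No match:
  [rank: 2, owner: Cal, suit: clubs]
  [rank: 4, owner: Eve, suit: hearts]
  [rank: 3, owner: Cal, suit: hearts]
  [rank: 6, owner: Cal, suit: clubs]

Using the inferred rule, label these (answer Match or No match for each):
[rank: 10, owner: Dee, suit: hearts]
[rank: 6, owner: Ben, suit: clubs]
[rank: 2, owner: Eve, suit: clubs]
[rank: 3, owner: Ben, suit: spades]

Match, No match, No match, No match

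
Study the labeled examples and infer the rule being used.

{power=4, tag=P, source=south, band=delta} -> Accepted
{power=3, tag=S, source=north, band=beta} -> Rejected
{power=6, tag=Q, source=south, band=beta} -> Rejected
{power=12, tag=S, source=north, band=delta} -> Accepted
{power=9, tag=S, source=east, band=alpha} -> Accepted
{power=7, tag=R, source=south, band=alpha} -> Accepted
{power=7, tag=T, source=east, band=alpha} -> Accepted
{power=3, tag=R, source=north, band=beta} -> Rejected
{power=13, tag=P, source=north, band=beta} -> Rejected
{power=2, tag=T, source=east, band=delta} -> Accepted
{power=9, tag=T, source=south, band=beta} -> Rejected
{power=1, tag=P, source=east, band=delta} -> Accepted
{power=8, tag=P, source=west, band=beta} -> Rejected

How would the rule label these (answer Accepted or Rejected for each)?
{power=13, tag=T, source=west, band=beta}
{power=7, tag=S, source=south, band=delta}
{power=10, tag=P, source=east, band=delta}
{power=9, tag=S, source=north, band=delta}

Rejected, Accepted, Accepted, Accepted

The pattern is that an item is 'Accepted' exactly when: band is not beta.
{power=13, tag=T, source=west, band=beta}: Rejected (band is beta).
{power=7, tag=S, source=south, band=delta}: Accepted (band is delta).
{power=10, tag=P, source=east, band=delta}: Accepted (band is delta).
{power=9, tag=S, source=north, band=delta}: Accepted (band is delta).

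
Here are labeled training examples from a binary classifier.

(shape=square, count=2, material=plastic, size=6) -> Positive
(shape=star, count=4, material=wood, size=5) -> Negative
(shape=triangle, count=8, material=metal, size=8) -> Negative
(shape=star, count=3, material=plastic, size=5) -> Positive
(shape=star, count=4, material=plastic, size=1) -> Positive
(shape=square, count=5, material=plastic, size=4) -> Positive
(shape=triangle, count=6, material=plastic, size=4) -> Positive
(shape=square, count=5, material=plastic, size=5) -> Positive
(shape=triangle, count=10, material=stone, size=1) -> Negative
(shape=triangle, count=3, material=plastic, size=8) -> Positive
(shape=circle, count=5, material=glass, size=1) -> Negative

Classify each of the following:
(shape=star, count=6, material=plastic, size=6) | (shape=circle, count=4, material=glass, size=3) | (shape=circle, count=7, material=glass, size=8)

Positive, Negative, Negative

A rule that fits every label: material is plastic — true of each 'Positive' example, false of each 'Negative' one.
Positive: (shape=star, count=6, material=plastic, size=6), since material is plastic. Negative: (shape=circle, count=4, material=glass, size=3), since material is glass. Negative: (shape=circle, count=7, material=glass, size=8), since material is glass.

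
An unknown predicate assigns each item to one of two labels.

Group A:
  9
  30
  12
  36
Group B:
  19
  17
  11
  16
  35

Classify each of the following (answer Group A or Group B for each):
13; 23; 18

Checking candidate rules against both groups, what survives is: multiple of 3.

Group B, Group B, Group A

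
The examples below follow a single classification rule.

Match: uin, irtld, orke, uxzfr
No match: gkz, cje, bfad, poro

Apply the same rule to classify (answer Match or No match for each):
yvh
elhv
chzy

Every 'Match' example satisfies: starts with a vowel. None of the 'No match' examples do.
yvh → starts with 'y' → No match.
elhv → starts with 'e' → Match.
chzy → starts with 'c' → No match.

No match, Match, No match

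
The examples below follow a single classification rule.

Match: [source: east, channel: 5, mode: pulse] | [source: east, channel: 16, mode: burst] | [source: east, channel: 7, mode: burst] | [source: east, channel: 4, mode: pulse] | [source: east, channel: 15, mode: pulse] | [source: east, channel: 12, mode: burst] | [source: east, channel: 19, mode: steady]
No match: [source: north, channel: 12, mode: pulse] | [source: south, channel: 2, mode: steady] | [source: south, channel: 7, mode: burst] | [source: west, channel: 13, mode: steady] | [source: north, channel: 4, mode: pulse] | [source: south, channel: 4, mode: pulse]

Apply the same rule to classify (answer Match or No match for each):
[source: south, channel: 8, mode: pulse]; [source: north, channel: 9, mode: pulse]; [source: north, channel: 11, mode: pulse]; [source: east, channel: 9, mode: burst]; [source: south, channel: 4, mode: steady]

A rule that fits every label: source is east — true of each 'Match' example, false of each 'No match' one.
[source: south, channel: 8, mode: pulse] → source is south → No match.
[source: north, channel: 9, mode: pulse] → source is north → No match.
[source: north, channel: 11, mode: pulse] → source is north → No match.
[source: east, channel: 9, mode: burst] → source is east → Match.
[source: south, channel: 4, mode: steady] → source is south → No match.

No match, No match, No match, Match, No match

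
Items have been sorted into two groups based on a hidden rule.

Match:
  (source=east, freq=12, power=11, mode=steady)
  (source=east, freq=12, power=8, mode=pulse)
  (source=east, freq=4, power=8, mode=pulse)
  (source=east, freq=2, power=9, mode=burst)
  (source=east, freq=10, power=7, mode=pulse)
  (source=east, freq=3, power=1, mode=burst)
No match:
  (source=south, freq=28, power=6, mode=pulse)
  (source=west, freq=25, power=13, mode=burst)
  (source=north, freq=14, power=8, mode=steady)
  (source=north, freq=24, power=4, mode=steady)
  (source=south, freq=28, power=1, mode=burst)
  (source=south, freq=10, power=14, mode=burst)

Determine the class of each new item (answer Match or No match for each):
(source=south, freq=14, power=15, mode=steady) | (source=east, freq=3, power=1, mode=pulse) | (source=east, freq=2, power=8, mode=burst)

No match, Match, Match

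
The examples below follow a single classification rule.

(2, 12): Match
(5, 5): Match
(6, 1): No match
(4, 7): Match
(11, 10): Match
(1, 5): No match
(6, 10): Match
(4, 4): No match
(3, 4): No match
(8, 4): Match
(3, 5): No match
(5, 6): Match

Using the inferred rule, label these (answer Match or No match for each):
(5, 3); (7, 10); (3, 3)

No match, Match, No match

The classifier is using: sum ≥ 10.
(5, 3): 5+3 = 8, lacks this property → No match.
(7, 10): 7+10 = 17, fits → Match.
(3, 3): 3+3 = 6, lacks this property → No match.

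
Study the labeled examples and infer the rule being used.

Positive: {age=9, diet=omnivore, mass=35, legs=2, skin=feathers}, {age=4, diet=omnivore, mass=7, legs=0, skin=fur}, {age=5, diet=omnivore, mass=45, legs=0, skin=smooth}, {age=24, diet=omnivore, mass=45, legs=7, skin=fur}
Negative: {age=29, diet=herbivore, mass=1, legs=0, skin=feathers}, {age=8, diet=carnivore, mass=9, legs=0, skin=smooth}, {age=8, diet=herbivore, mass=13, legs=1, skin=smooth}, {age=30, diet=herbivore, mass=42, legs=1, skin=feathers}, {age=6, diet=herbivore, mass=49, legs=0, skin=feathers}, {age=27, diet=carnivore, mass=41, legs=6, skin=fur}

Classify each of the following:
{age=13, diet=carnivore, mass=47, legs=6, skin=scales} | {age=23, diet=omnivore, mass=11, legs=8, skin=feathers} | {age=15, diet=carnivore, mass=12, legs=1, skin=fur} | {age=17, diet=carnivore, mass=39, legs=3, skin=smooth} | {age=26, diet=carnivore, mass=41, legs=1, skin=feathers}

All 'Positive' examples share one property — diet is omnivore — and every 'Negative' example lacks it.

Negative, Positive, Negative, Negative, Negative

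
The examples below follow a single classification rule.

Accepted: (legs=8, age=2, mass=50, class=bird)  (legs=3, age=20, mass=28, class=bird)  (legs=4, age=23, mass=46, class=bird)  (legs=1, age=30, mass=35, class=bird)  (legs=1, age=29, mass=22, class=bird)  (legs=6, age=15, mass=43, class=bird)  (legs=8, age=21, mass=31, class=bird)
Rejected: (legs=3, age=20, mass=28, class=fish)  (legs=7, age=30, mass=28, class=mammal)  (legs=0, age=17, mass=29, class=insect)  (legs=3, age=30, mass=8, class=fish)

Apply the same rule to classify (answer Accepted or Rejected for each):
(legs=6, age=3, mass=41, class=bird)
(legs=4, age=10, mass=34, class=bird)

The classifier is using: class is bird.
(legs=6, age=3, mass=41, class=bird): class is bird — fits, so Accepted. (legs=4, age=10, mass=34, class=bird): class is bird — fits, so Accepted.

Accepted, Accepted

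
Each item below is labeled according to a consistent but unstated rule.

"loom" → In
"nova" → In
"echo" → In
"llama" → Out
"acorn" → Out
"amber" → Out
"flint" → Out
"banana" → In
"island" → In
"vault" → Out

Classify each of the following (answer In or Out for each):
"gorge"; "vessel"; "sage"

Comparing the two groups points to one rule — even length.

Out, In, In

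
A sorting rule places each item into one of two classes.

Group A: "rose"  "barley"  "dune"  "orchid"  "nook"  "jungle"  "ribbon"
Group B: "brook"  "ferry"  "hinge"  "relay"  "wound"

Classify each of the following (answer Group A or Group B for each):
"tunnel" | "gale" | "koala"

Group A, Group A, Group B

Every 'Group A' example satisfies: even length. None of the 'Group B' examples do.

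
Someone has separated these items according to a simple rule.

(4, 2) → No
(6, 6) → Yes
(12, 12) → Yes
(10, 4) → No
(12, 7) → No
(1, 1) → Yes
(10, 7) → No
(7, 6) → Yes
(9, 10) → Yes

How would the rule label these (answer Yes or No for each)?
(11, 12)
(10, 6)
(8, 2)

Yes, No, No

All 'Yes' examples share one property — |first − second| ≤ 1 — and every 'No' example lacks it.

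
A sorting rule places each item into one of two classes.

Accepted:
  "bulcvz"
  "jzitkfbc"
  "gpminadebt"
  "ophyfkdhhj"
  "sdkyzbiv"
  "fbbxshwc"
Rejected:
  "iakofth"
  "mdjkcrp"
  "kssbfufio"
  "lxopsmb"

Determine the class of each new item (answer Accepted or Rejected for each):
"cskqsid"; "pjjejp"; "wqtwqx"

Comparing the two groups points to one rule — even length.
Rejected: "cskqsid", since length 7.
Accepted: "pjjejp", since length 6.
Accepted: "wqtwqx", since length 6.

Rejected, Accepted, Accepted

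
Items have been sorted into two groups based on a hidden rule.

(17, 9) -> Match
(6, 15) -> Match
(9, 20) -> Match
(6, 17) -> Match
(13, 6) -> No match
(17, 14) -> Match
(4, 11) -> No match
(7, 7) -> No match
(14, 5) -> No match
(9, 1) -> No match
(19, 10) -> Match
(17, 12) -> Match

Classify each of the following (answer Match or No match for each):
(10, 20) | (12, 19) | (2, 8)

Match, Match, No match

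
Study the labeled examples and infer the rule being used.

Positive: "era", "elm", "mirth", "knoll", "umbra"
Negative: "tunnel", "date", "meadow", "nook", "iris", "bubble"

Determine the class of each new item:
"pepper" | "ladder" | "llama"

The pattern is that an item is 'Positive' exactly when: odd length.
"pepper": Negative (length 6). "ladder": Negative (length 6). "llama": Positive (length 5).

Negative, Negative, Positive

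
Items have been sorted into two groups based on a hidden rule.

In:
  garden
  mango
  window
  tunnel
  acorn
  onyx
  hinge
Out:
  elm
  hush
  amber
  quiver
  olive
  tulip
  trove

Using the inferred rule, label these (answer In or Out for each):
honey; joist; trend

The rule appears to be: contains 'n'.
In: honey, since has 'n'. Out: joist, since no 'n'. In: trend, since has 'n'.

In, Out, In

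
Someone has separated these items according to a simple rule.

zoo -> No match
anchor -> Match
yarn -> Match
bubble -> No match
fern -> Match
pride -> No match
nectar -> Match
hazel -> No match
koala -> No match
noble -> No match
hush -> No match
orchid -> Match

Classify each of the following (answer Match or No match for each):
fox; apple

No match, No match

The rule appears to be: even length AND contains 'r'.
fox → length 3, no 'r' → No match.
apple → length 5, no 'r' → No match.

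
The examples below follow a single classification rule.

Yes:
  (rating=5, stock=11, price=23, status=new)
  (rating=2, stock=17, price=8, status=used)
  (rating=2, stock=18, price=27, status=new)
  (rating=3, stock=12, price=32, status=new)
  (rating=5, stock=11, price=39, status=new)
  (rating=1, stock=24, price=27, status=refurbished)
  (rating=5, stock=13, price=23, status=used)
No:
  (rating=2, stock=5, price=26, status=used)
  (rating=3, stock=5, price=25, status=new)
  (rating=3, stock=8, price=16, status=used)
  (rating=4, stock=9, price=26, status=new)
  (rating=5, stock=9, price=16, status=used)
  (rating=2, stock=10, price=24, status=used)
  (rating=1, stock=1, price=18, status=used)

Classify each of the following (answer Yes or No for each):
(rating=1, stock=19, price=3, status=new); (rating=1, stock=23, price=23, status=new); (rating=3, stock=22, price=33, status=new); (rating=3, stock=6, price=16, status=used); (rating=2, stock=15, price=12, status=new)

Yes, Yes, Yes, No, Yes

Rule: stock ≥ 11. This holds for each 'Yes' example and fails for each 'No' one.
(rating=1, stock=19, price=3, status=new): stock = 19 — meets the rule, so Yes.
(rating=1, stock=23, price=23, status=new): stock = 23 — meets the rule, so Yes.
(rating=3, stock=22, price=33, status=new): stock = 22 — meets the rule, so Yes.
(rating=3, stock=6, price=16, status=used): stock = 6 — does not fit, so No.
(rating=2, stock=15, price=12, status=new): stock = 15 — meets the rule, so Yes.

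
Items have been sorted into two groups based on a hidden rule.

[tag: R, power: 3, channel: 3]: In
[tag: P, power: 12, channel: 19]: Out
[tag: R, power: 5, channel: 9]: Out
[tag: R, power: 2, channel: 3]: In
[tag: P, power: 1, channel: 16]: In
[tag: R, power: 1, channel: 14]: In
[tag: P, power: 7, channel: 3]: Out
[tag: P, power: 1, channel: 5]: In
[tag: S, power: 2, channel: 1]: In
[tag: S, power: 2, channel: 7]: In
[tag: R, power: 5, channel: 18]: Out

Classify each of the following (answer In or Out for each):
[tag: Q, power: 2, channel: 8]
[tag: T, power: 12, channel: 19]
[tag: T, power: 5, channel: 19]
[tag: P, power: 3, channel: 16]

The rule appears to be: power ≤ 3.
[tag: Q, power: 2, channel: 8]: power = 2, checks out → In. [tag: T, power: 12, channel: 19]: power = 12, doesn't qualify → Out. [tag: T, power: 5, channel: 19]: power = 5, doesn't qualify → Out. [tag: P, power: 3, channel: 16]: power = 3, checks out → In.

In, Out, Out, In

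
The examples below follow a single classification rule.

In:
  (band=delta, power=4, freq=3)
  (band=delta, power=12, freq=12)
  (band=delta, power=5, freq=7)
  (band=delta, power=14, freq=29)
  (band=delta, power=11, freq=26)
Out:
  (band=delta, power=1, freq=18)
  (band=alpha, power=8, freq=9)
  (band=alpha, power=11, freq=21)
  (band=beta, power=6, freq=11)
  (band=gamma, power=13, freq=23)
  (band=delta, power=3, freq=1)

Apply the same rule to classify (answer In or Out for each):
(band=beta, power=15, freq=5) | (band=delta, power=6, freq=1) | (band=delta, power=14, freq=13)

All 'In' examples share one property — band is delta AND power ≥ 4 — and every 'Out' example lacks it.
(band=beta, power=15, freq=5): band is beta, power = 15, does not fit → Out. (band=delta, power=6, freq=1): band is delta, power = 6, qualifies → In. (band=delta, power=14, freq=13): band is delta, power = 14, qualifies → In.

Out, In, In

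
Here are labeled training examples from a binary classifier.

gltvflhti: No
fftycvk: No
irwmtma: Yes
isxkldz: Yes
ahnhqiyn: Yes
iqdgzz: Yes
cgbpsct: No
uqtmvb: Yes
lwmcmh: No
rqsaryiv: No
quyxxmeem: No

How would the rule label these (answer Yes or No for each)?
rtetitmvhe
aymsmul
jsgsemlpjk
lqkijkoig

Checking candidate rules against both groups, what survives is: starts with a vowel.
rtetitmvhe — starts with 'r', hence No.
aymsmul — starts with 'a', hence Yes.
jsgsemlpjk — starts with 'j', hence No.
lqkijkoig — starts with 'l', hence No.

No, Yes, No, No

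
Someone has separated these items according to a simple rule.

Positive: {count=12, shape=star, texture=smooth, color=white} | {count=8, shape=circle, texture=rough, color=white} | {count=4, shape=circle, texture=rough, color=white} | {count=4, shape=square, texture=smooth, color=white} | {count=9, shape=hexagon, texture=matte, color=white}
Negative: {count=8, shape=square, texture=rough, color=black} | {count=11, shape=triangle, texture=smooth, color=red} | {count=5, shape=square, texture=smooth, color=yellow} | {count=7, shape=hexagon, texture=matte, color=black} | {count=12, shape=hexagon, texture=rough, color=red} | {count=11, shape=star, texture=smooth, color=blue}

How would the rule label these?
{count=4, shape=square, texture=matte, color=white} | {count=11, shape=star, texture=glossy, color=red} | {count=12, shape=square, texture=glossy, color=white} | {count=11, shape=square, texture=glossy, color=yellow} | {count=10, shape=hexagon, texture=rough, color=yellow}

Positive, Negative, Positive, Negative, Negative

'Positive' ⟺ color is white.
{count=4, shape=square, texture=matte, color=white} — color is white, hence Positive.
{count=11, shape=star, texture=glossy, color=red} — color is red, hence Negative.
{count=12, shape=square, texture=glossy, color=white} — color is white, hence Positive.
{count=11, shape=square, texture=glossy, color=yellow} — color is yellow, hence Negative.
{count=10, shape=hexagon, texture=rough, color=yellow} — color is yellow, hence Negative.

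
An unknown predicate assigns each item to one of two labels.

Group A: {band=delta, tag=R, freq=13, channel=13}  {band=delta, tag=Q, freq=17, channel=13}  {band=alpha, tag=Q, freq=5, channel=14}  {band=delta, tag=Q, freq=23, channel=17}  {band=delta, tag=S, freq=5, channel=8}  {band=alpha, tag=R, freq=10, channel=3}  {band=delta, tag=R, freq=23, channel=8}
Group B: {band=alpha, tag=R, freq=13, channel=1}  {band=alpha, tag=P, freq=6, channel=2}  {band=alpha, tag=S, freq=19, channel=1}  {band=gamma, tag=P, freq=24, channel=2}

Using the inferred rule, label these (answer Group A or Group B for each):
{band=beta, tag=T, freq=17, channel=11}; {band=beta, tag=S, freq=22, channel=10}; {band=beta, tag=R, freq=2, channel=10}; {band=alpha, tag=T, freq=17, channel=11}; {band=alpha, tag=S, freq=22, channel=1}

Group A, Group A, Group A, Group A, Group B

Rule: channel ≥ 3. This holds for each 'Group A' example and fails for each 'Group B' one.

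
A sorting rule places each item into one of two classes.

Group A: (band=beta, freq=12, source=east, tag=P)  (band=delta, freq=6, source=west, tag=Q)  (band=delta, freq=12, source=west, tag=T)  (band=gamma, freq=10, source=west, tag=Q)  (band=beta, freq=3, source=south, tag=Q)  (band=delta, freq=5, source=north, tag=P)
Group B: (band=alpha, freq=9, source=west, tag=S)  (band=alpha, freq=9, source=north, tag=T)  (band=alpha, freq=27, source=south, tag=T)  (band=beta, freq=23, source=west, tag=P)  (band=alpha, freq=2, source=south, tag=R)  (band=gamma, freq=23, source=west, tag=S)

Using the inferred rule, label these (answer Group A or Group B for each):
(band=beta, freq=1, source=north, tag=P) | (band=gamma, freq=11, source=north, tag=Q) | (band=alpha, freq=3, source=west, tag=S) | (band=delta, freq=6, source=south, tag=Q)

Group A, Group A, Group B, Group A

The pattern is that an item is 'Group A' exactly when: band is not alpha AND freq ≤ 12.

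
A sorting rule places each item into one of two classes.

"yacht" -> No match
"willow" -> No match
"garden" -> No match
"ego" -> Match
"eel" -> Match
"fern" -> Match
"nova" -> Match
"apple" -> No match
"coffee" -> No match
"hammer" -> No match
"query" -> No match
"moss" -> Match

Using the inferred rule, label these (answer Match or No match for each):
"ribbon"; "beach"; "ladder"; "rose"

No match, No match, No match, Match

The rule appears to be: length ≤ 4.
No match: "ribbon", since length 6.
No match: "beach", since length 5.
No match: "ladder", since length 6.
Match: "rose", since length 4.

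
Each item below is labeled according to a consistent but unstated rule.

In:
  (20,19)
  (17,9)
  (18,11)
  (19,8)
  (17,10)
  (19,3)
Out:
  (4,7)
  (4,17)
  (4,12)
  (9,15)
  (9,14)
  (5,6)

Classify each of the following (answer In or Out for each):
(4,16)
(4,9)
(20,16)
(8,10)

Out, Out, In, Out

The rule appears to be: first > second.
(4,16): Out (4 < 16). (4,9): Out (4 < 9). (20,16): In (20 > 16). (8,10): Out (8 < 10).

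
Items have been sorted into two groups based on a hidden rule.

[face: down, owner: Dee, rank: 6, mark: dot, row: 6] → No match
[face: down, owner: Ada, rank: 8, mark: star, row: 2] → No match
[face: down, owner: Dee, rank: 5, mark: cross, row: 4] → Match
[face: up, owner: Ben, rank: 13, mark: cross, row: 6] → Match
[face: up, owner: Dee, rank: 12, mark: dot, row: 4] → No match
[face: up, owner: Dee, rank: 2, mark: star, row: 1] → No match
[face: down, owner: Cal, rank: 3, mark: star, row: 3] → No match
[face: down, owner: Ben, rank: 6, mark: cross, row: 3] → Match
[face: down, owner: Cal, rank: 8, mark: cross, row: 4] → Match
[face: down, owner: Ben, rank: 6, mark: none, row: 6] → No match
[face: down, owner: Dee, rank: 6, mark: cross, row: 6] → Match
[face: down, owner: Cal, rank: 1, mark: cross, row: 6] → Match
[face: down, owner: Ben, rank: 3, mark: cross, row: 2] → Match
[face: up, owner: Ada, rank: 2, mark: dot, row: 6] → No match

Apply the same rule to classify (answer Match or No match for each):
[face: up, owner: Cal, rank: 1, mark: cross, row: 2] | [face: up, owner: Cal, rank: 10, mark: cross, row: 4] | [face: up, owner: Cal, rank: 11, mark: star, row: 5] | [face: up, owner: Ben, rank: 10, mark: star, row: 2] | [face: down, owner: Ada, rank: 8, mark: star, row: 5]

Match, Match, No match, No match, No match

The classifier is using: mark is cross.
[face: up, owner: Cal, rank: 1, mark: cross, row: 2]: mark is cross — qualifies, so Match. [face: up, owner: Cal, rank: 10, mark: cross, row: 4]: mark is cross — qualifies, so Match. [face: up, owner: Cal, rank: 11, mark: star, row: 5]: mark is star — does not fit, so No match. [face: up, owner: Ben, rank: 10, mark: star, row: 2]: mark is star — does not fit, so No match. [face: down, owner: Ada, rank: 8, mark: star, row: 5]: mark is star — does not fit, so No match.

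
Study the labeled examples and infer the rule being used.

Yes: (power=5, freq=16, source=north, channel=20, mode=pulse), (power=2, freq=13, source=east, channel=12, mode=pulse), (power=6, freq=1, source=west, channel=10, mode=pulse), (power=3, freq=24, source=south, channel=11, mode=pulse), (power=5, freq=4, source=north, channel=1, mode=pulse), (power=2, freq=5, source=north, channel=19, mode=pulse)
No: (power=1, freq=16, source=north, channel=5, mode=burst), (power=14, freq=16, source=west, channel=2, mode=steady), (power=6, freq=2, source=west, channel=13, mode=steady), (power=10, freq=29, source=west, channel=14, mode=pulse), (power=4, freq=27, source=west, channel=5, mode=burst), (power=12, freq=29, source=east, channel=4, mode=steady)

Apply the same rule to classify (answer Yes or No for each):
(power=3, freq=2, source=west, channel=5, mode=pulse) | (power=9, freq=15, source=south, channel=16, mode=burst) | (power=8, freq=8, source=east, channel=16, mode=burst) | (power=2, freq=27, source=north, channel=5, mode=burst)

The common property of the 'Yes' items is: mode is pulse AND freq ≤ 24. No 'No' item has it.
(power=3, freq=2, source=west, channel=5, mode=pulse) → mode is pulse, freq = 2 → Yes.
(power=9, freq=15, source=south, channel=16, mode=burst) → mode is burst, freq = 15 → No.
(power=8, freq=8, source=east, channel=16, mode=burst) → mode is burst, freq = 8 → No.
(power=2, freq=27, source=north, channel=5, mode=burst) → mode is burst, freq = 27 → No.

Yes, No, No, No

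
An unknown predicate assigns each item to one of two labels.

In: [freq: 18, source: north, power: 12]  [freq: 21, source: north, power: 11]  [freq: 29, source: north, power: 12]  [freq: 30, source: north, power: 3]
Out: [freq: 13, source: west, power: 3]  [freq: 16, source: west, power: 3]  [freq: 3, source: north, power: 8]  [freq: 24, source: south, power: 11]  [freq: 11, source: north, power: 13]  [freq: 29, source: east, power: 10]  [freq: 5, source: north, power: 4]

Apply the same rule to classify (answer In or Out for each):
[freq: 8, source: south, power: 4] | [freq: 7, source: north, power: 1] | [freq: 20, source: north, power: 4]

All 'In' examples share one property — source is north AND freq ≥ 13 — and every 'Out' example lacks it.
[freq: 8, source: south, power: 4] → source is south, freq = 8 → Out. [freq: 7, source: north, power: 1] → source is north, freq = 7 → Out. [freq: 20, source: north, power: 4] → source is north, freq = 20 → In.

Out, Out, In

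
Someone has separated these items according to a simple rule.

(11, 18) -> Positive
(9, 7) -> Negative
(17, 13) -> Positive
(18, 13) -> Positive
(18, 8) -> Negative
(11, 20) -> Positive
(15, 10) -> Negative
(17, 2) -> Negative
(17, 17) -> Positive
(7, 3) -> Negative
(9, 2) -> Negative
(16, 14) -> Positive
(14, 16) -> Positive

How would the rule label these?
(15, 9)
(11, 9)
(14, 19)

Negative, Negative, Positive

The classifier is using: sum ≥ 29.
(15, 9): Negative (15+9 = 24). (11, 9): Negative (11+9 = 20). (14, 19): Positive (14+19 = 33).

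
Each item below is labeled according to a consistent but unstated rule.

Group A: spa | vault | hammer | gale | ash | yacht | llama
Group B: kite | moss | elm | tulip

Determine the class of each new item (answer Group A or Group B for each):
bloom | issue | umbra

The pattern is that an item is 'Group A' exactly when: contains 'a'.
bloom: no 'a', lacks this property → Group B.
issue: no 'a', lacks this property → Group B.
umbra: has 'a', qualifies → Group A.

Group B, Group B, Group A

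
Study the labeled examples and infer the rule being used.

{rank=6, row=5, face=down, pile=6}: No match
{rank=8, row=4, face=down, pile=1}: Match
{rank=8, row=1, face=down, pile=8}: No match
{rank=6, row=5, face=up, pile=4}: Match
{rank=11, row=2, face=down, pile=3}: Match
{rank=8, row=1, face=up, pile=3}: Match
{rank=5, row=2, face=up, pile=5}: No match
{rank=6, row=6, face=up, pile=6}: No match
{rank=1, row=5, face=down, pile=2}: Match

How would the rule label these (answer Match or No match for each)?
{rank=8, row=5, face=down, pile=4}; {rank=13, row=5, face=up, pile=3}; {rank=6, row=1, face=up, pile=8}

A rule that fits every label: pile ≤ 4 — true of each 'Match' example, false of each 'No match' one.

Match, Match, No match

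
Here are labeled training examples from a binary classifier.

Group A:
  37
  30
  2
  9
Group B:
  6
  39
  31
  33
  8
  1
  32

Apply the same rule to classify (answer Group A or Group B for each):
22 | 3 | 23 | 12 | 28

Group B, Group B, Group A, Group B, Group B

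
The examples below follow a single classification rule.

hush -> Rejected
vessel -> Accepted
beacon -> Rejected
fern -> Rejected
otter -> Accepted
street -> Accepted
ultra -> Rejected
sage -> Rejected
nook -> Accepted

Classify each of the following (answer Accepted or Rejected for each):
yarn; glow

Rejected, Rejected

A rule that fits every label: has a double letter — true of each 'Accepted' example, false of each 'Rejected' one.
yarn: Rejected (no doubled letter). glow: Rejected (no doubled letter).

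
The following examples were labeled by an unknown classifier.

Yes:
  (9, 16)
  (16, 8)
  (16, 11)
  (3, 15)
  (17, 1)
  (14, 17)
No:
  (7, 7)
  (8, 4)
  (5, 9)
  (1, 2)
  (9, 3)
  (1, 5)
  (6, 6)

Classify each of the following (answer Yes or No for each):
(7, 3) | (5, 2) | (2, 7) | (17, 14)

No, No, No, Yes

The common property of the 'Yes' items is: sum ≥ 18. No 'No' item has it.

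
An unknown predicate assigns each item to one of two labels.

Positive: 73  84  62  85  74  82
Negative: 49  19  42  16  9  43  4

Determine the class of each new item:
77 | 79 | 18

Positive, Positive, Negative

The rule appears to be: at least 62.
77: 77 ≥ 62 — meets the rule, so Positive.
79: 79 ≥ 62 — meets the rule, so Positive.
18: 18 < 62 — lacks this property, so Negative.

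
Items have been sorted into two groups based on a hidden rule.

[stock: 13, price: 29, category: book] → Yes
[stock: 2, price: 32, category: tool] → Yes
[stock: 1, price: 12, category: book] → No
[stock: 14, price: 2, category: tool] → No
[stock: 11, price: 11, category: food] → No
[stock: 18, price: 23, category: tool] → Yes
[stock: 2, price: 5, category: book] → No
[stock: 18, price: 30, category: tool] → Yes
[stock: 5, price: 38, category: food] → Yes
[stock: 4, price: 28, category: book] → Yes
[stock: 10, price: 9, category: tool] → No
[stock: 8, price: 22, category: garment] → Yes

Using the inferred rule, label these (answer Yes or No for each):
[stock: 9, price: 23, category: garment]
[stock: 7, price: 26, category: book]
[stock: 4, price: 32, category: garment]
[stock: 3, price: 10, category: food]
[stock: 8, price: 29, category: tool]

The common property of the 'Yes' items is: price ≥ 22. No 'No' item has it.

Yes, Yes, Yes, No, Yes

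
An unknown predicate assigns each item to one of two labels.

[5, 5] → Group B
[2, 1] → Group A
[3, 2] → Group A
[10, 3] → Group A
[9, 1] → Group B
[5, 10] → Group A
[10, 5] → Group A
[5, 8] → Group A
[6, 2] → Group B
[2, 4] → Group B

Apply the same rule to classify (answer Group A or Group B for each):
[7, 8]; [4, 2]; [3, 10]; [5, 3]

Group A, Group B, Group A, Group B

'Group A' ⟺ sum is odd.
[7, 8]: 7+8 = 15, has this property → Group A.
[4, 2]: 4+2 = 6, does not pass → Group B.
[3, 10]: 3+10 = 13, has this property → Group A.
[5, 3]: 5+3 = 8, does not pass → Group B.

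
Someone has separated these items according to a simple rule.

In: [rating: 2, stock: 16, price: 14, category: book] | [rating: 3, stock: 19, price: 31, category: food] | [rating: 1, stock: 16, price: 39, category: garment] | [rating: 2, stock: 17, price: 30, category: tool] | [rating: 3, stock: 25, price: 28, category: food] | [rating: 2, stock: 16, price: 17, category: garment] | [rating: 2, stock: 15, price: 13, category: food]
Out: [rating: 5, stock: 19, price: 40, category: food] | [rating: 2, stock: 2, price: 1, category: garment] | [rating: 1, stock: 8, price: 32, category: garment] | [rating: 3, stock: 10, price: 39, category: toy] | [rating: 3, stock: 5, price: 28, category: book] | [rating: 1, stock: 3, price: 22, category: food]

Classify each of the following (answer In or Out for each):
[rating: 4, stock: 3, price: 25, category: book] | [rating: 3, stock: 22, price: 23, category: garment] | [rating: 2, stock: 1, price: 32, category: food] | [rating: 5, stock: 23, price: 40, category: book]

Out, In, Out, Out

One predicate separates the groups cleanly: price ≤ 39 AND stock ≥ 15.
[rating: 4, stock: 3, price: 25, category: book]: Out (price = 25, stock = 3). [rating: 3, stock: 22, price: 23, category: garment]: In (price = 23, stock = 22). [rating: 2, stock: 1, price: 32, category: food]: Out (price = 32, stock = 1). [rating: 5, stock: 23, price: 40, category: book]: Out (price = 40, stock = 23).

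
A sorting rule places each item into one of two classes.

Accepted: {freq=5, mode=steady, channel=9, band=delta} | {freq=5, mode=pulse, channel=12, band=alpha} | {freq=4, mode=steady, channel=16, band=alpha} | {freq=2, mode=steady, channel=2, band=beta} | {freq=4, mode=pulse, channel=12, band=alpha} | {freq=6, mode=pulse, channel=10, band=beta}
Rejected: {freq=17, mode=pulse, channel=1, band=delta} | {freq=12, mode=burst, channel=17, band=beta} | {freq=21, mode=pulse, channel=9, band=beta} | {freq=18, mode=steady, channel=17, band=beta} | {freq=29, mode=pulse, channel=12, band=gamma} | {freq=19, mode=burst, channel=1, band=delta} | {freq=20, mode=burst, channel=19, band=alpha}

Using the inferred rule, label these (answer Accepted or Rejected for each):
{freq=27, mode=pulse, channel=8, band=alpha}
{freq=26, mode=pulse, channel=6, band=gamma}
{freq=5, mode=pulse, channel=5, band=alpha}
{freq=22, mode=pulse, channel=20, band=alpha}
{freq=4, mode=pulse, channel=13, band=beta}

Rejected, Rejected, Accepted, Rejected, Accepted

The distinguishing property — freq ≤ 6 — holds for all the 'Accepted' cases and none of the 'Rejected' cases.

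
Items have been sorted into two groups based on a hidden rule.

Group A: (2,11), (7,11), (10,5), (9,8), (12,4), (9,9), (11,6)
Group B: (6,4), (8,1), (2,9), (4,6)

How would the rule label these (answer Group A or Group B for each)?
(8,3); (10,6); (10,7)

Group B, Group A, Group A

The common property of the 'Group A' items is: sum ≥ 13. No 'Group B' item has it.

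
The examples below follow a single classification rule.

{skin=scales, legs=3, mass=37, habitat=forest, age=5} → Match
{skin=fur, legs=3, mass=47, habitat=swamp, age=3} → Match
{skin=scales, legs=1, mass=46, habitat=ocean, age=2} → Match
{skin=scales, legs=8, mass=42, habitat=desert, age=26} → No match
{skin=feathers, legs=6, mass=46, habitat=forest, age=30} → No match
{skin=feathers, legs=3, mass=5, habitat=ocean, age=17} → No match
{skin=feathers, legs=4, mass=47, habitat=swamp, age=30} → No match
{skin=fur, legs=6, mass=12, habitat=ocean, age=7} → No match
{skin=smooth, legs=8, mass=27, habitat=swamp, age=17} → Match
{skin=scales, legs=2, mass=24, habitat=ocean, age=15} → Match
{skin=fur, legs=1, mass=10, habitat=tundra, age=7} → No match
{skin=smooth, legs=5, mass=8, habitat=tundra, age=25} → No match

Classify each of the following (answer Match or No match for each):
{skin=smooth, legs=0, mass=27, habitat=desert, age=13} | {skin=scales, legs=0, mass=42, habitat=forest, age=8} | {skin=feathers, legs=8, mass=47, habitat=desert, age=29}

The simplest hypothesis consistent with all the labels is: mass ≥ 24 AND age ≤ 17.

Match, Match, No match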